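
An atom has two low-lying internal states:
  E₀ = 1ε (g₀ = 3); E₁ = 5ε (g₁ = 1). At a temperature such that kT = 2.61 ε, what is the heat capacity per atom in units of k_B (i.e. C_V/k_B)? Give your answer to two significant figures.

0.15

Eᵢ/kT = 0.3831, 1.916.
Z = Σ gᵢe^(−Eᵢ/kT) = 3·e^(−0.3831) + 1·e^(−1.916) = 2.045 + 0.1472 = 2.192.
⟨E⟩ = 1.269 ε, ⟨E²⟩ = 2.612 ε².
C_V/k_B = (⟨E²⟩ − ⟨E⟩²)/(kT)² = (2.612 − 1.610)/6.812 = 0.15.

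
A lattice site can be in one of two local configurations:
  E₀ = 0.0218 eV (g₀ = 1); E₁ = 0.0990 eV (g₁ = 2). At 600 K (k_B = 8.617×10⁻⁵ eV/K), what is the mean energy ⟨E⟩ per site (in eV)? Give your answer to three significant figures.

k_BT = 8.617×10⁻⁵ × 600 K = 0.051702 eV.
Eᵢ/kT = 0.42165, 1.9148.
Z = Σ gᵢe^(−Eᵢ/kT) = 1·e^(−0.42165) + 2·e^(−1.9148) = 0.65596 + 0.29474 = 0.95070.
⟨E⟩ = Σ Eᵢ gᵢe^(−Eᵢ/kT) / Z = (0.0218·0.65596 + 0.0990·0.29474) / 0.95070 = 0.0457 eV.

0.0457 eV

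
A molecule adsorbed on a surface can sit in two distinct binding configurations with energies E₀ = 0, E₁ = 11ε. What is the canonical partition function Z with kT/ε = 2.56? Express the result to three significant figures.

Eᵢ/kT = 0, 4.2969.
Z = Σ e^(−Eᵢ/kT) = e^(−0) + e^(−4.2969) = 1.0000 + 0.013611 = 1.0136.

Z = 1.01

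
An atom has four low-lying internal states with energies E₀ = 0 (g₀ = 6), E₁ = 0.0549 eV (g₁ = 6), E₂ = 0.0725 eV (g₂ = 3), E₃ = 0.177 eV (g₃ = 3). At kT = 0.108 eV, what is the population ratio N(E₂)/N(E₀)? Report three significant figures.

n₂/n₀ = (g₂/g₀) exp[−(E₂−E₀)/kT] = (3/6) × exp(−(0.0725 eV)/(0.108 eV)) = (3/6) × exp(-0.67130) = 0.256.

0.256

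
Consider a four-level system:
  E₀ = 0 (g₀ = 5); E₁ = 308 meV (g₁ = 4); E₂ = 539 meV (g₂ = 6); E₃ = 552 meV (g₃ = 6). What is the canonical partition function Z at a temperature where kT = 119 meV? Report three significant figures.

Eᵢ/kT = 0, 2.5882, 4.5294, 4.6387.
Z = Σ gᵢe^(−Eᵢ/kT) = 5·e^(−0) + 4·e^(−2.5882) + 6·e^(−4.5294) + 6·e^(−4.6387) = 5.0000 + 0.30062 + 0.064723 + 0.058022 = 5.4234.

Z = 5.42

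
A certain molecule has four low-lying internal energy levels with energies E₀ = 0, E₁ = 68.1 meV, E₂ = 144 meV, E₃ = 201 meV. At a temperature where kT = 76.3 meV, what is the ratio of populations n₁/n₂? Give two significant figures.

n₁/n₂ = exp[−(E₁−E₂)/kT] = exp(−(-75.9 meV)/(76.3 meV)) = exp(0.9948) = 2.7.

2.7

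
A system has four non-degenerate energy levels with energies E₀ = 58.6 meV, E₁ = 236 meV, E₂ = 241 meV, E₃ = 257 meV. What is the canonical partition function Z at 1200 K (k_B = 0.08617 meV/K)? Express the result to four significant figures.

Z = 0.8500

k_BT = 0.08617 × 1200 K = 103.404 meV.
Eᵢ/kT = 0.566709, 2.28231, 2.33066, 2.48540.
Z = Σ e^(−Eᵢ/kT) = e^(−0.566709) + e^(−2.28231) + e^(−2.33066) + e^(−2.48540) = 0.567390 + 0.102048 + 0.0972316 + 0.0832922 = 0.849962.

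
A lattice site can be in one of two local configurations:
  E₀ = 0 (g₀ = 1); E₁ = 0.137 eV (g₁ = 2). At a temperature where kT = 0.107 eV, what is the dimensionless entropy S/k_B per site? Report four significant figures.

0.8995

Eᵢ/kT = 0, 1.28037.
Z = Σ gᵢe^(−Eᵢ/kT) = 1·e^(−0) + 2·e^(−1.28037) = 1.00000 + 0.555869 = 1.55587.
⟨E⟩ = Σ EᵢPᵢ = 0.0489463 eV.
S/k_B = ln Z + ⟨E⟩/kT = ln(1.55587) + 0.0489463/0.107 = 0.442035 + 0.457442 = 0.8995.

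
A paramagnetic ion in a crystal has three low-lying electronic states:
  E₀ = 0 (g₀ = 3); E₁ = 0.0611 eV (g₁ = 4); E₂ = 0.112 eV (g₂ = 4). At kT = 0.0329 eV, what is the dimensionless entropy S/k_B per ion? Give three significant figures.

1.75

Eᵢ/kT = 0, 1.8571, 3.4043.
Z = Σ gᵢe^(−Eᵢ/kT) = 3·e^(−0) + 4·e^(−1.8571) + 4·e^(−3.4043) = 3.0000 + 0.62450 + 0.13292 = 3.7574.
⟨E⟩ = Σ EᵢPᵢ = 0.014117 eV.
S/k_B = ln Z + ⟨E⟩/kT = ln(3.7574) + 0.014117/0.0329 = 1.3237 + 0.42909 = 1.75.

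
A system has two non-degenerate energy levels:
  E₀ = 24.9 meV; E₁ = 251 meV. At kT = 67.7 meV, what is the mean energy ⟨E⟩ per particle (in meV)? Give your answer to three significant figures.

32.6 meV

Eᵢ/kT = 0.36780, 3.7075.
Z = Σ e^(−Eᵢ/kT) = e^(−0.36780) + e^(−3.7075) = 0.69226 + 0.024539 = 0.71680.
⟨E⟩ = Σ Eᵢ e^(−Eᵢ/kT) / Z = (24.9·0.69226 + 251·0.024539) / 0.71680 = 32.6 meV.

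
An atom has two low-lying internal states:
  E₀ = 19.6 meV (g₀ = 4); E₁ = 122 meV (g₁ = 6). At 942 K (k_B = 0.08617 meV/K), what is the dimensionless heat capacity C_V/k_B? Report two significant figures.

k_BT = 0.08617 × 942 K = 81.17 meV.
Eᵢ/kT = 0.2415, 1.503.
Z = Σ gᵢe^(−Eᵢ/kT) = 4·e^(−0.2415) + 6·e^(−1.503) = 3.142 + 1.335 = 4.477.
⟨E⟩ = 50.13 meV, ⟨E²⟩ = 4708 meV².
C_V/k_B = (⟨E²⟩ − ⟨E⟩²)/(kT)² = (4708 − 2513)/6589 = 0.33.

0.33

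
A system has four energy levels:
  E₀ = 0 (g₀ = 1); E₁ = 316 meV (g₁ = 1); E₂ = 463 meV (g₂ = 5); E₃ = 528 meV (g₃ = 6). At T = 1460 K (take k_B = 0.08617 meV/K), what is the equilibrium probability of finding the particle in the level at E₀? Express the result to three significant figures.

k_BT = 0.08617 × 1460 K = 125.81 meV.
Eᵢ/kT = 0, 2.5117, 3.6802, 4.1968.
Z = Σ gᵢe^(−Eᵢ/kT) = 1·e^(−0) + 1·e^(−2.5117) + 5·e^(−3.6802) + 6·e^(−4.1968) = 1.0000 + 0.081130 + 0.12609 + 0.090262 = 1.2975.
P₀ = g₀ e^(−E₀/kT) / Z = 1.0000/1.2975 = 0.771.

0.771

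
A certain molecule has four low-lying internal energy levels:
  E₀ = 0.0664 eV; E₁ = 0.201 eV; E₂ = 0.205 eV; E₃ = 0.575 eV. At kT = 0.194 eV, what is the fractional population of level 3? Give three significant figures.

0.0353

Eᵢ/kT = 0.34227, 1.0361, 1.0567, 2.9639.
Z = Σ e^(−Eᵢ/kT) = e^(−0.34227) + e^(−1.0361) + e^(−1.0567) + e^(−2.9639) = 0.71016 + 0.35484 + 0.34760 + 0.051617 = 1.4642.
P₃ = e^(−E₃/kT) / Z = 0.051617/1.4642 = 0.0353.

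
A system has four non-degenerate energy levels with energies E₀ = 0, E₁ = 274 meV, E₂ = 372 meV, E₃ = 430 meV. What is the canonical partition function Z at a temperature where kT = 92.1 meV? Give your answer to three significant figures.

Z = 1.08

Eᵢ/kT = 0, 2.9750, 4.0391, 4.6688.
Z = Σ e^(−Eᵢ/kT) = e^(−0) + e^(−2.9750) + e^(−4.0391) + e^(−4.6688) = 1.0000 + 0.051047 + 0.017613 + 0.0093835 = 1.0780.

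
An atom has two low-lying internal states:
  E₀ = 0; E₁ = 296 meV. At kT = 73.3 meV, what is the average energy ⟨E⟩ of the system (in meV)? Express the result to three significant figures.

5.13 meV

Eᵢ/kT = 0, 4.0382.
Z = Σ e^(−Eᵢ/kT) = e^(−0) + e^(−4.0382) = 1.0000 + 0.017629 = 1.0176.
⟨E⟩ = Σ Eᵢ e^(−Eᵢ/kT) / Z = (0·1.0000 + 296·0.017629) / 1.0176 = 5.13 meV.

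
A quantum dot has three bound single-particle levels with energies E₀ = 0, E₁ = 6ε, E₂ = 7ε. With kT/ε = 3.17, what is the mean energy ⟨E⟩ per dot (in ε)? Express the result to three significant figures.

Eᵢ/kT = 0, 1.8927, 2.2082.
Z = Σ e^(−Eᵢ/kT) = e^(−0) + e^(−1.8927) + e^(−2.2082) = 1.0000 + 0.15066 + 0.10990 = 1.2606.
⟨E⟩ = Σ Eᵢ e^(−Eᵢ/kT) / Z = (0·1.0000 + 6·0.15066 + 7·0.10990) / 1.2606 = 1.33 ε.

1.33 ε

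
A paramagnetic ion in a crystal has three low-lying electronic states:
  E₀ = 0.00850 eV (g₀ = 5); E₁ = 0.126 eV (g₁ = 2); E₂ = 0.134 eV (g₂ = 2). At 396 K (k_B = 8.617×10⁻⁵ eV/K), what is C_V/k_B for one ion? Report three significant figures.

k_BT = 8.617×10⁻⁵ × 396 K = 0.034123 eV.
Eᵢ/kT = 0.24910, 3.6925, 3.9270.
Z = Σ gᵢe^(−Eᵢ/kT) = 5·e^(−0.24910) + 2·e^(−3.6925) + 2·e^(−3.9270) = 3.8975 + 0.049819 + 0.039405 = 3.9867.
⟨E⟩ = 0.011209 eV, ⟨E²⟩ = 0.00044650 eV².
C_V/k_B = (⟨E²⟩ − ⟨E⟩²)/(kT)² = (0.00044650 − 0.00012564)/0.0011644 = 0.276.

0.276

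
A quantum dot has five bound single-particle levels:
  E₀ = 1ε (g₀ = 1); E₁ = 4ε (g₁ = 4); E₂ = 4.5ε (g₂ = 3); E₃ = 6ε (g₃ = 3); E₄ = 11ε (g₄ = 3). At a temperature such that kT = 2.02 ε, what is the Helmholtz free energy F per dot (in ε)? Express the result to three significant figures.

-1.01 ε

Eᵢ/kT = 0.49505, 1.9802, 2.2277, 2.9703, 5.4455.
Z = Σ gᵢe^(−Eᵢ/kT) = 1·e^(−0.49505) + 4·e^(−1.9802) + 3·e^(−2.2277) + 3·e^(−2.9703) + 3·e^(−5.4455) = 0.60954 + 0.55217 + 0.32333 + 0.15386 + 0.012947 = 1.6518.
F = −kT ln Z = −2.02 × ln(1.6518) = −2.02 × 0.50187 = -1.01 ε.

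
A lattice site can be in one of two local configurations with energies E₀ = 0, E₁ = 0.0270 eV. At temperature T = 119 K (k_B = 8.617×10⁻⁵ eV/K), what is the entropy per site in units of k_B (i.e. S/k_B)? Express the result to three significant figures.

0.246

k_BT = 8.617×10⁻⁵ × 119 K = 0.010254 eV.
Eᵢ/kT = 0, 2.6331.
Z = Σ e^(−Eᵢ/kT) = e^(−0) + e^(−2.6331) = 1.0000 + 0.071855 = 1.0719.
⟨E⟩ = Σ EᵢPᵢ = 0.0018099 eV.
S/k_B = ln Z + ⟨E⟩/kT = ln(1.0719) + 0.0018099/0.010254 = 0.069433 + 0.17651 = 0.246.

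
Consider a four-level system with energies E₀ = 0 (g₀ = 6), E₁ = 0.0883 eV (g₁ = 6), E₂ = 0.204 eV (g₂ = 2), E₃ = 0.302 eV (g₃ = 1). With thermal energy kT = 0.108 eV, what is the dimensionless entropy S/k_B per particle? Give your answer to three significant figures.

2.52

Eᵢ/kT = 0, 0.81759, 1.8889, 2.7963.
Z = Σ gᵢe^(−Eᵢ/kT) = 6·e^(−0) + 6·e^(−0.81759) + 2·e^(−1.8889) + 1·e^(−2.7963) = 6.0000 + 2.6490 + 0.30248 + 0.061035 = 9.0125.
⟨E⟩ = Σ EᵢPᵢ = 0.034846 eV.
S/k_B = ln Z + ⟨E⟩/kT = ln(9.0125) + 0.034846/0.108 = 2.1986 + 0.32265 = 2.52.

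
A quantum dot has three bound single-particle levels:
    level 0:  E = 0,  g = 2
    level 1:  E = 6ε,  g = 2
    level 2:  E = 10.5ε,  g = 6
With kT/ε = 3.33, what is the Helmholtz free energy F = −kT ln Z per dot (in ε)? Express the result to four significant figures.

Eᵢ/kT = 0, 1.80180, 3.15315.
Z = Σ gᵢe^(−Eᵢ/kT) = 2·e^(−0) + 2·e^(−1.80180) + 6·e^(−3.15315) = 2.00000 + 0.330003 + 0.256304 = 2.58631.
F = −kT ln Z = −3.33 × ln(2.58631) = −3.33 × 0.950232 = -3.164 ε.

-3.164 ε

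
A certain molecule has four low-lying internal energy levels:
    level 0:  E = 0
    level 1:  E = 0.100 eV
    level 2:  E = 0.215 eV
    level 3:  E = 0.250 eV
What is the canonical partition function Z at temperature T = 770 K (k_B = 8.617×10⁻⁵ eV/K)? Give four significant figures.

k_BT = 8.617×10⁻⁵ × 770 K = 0.0663509 eV.
Eᵢ/kT = 0, 1.50714, 3.24035, 3.76785.
Z = Σ e^(−Eᵢ/kT) = e^(−0) + e^(−1.50714) + e^(−3.24035) + e^(−3.76785) = 1.00000 + 0.221543 + 0.0391502 + 0.0231017 = 1.28379.

Z = 1.284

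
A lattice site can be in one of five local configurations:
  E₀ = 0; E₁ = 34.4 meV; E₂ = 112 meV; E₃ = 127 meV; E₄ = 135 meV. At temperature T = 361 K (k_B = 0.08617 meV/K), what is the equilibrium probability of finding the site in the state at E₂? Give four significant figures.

k_BT = 0.08617 × 361 K = 31.1074 meV.
Eᵢ/kT = 0, 1.10585, 3.60043, 4.08263, 4.33980.
Z = Σ e^(−Eᵢ/kT) = e^(−0) + e^(−1.10585) + e^(−3.60043) + e^(−4.08263) + e^(−4.33980) = 1.00000 + 0.330929 + 0.0273120 + 0.0168631 + 0.0130391 = 1.38814.
P₂ = e^(−E₂/kT) / Z = 0.0273120/1.38814 = 0.01968.

0.01968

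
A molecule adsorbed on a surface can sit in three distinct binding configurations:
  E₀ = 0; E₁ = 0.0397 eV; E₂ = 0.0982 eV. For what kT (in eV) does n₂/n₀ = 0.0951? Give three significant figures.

0.0417 eV

n₂/n₀ = exp[−(E₂−E₀)/kT] = 0.0951.
⇒ (E₂−E₀)/kT = ln(1/0.0951) = ln(10.515) = 2.3528.
kT = 0.0982 eV / 2.3528 = 0.0417 eV.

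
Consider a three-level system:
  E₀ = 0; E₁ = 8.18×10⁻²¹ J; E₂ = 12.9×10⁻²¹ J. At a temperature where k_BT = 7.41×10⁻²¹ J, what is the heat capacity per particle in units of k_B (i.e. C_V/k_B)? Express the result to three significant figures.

0.422

Eᵢ/kT = 0, 1.1039, 1.7409.
Z = Σ e^(−Eᵢ/kT) = e^(−0) + e^(−1.1039) + e^(−1.7409) = 1.0000 + 0.33158 + 0.17536 = 1.5069.
⟨E⟩ = 3.3011, ⟨E²⟩ = 34.089.
C_V/k_B = (⟨E²⟩ − ⟨E⟩²)/(kT)² = (34.089 − 10.897)/54.908 = 0.422.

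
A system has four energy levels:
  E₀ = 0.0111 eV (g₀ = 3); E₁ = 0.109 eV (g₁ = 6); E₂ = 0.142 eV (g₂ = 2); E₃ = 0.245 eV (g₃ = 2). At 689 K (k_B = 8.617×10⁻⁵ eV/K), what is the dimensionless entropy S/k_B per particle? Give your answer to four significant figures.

2.060

k_BT = 8.617×10⁻⁵ × 689 K = 0.0593711 eV.
Eᵢ/kT = 0.186960, 1.83591, 2.39174, 4.12659.
Z = Σ gᵢe^(−Eᵢ/kT) = 3·e^(−0.186960) + 6·e^(−1.83591) + 2·e^(−2.39174) + 2·e^(−4.12659) = 2.48843 + 0.956810 + 0.182941 + 0.0322756 = 3.66046.
⟨E⟩ = Σ EᵢPᵢ = 0.0452946 eV.
S/k_B = ln Z + ⟨E⟩/kT = ln(3.66046) + 0.0452946/0.0593711 = 1.29759 + 0.762907 = 2.060.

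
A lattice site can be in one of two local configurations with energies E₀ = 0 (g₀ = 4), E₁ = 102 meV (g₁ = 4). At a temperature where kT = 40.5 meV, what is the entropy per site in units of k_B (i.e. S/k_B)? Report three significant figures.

1.65

Eᵢ/kT = 0, 2.5185.
Z = Σ gᵢe^(−Eᵢ/kT) = 4·e^(−0) + 4·e^(−2.5185) = 4.0000 + 0.32232 = 4.3223.
⟨E⟩ = Σ EᵢPᵢ = 7.6063 meV.
S/k_B = ln Z + ⟨E⟩/kT = ln(4.3223) + 7.6063/40.5 = 1.4638 + 0.18781 = 1.65.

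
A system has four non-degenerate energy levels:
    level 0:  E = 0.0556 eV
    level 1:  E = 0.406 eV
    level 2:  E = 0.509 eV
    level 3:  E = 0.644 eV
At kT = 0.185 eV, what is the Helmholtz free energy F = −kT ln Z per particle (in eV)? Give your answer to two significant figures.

Eᵢ/kT = 0.3005, 2.195, 2.751, 3.481.
Z = Σ e^(−Eᵢ/kT) = e^(−0.3005) + e^(−2.195) + e^(−2.751) + e^(−3.481) = 0.7404 + 0.1114 + 0.06386 + 0.03078 = 0.9464.
F = −kT ln Z = −0.185 × ln(0.9464) = −0.185 × -0.05509 = 0.010 eV.

0.010 eV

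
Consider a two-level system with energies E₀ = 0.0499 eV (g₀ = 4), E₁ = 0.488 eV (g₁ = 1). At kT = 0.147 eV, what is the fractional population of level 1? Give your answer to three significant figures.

0.0125

Eᵢ/kT = 0.33946, 3.3197.
Z = Σ gᵢe^(−Eᵢ/kT) = 4·e^(−0.33946) + 1·e^(−3.3197) = 2.8486 + 0.036164 = 2.8848.
P₁ = g₁ e^(−E₁/kT) / Z = 0.036164/2.8848 = 0.0125.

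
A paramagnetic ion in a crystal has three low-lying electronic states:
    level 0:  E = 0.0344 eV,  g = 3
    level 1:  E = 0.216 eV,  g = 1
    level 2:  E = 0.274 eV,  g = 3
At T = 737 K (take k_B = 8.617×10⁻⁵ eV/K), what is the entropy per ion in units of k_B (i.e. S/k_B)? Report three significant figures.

k_BT = 8.617×10⁻⁵ × 737 K = 0.063507 eV.
Eᵢ/kT = 0.54167, 3.4012, 4.3145.
Z = Σ gᵢe^(−Eᵢ/kT) = 3·e^(−0.54167) + 1·e^(−3.4012) + 3·e^(−4.3145) = 1.7453 + 0.033333 + 0.040120 = 1.8188.
⟨E⟩ = Σ EᵢPᵢ = 0.043012 eV.
S/k_B = ln Z + ⟨E⟩/kT = ln(1.8188) + 0.043012/0.063507 = 0.59818 + 0.67728 = 1.28.

1.28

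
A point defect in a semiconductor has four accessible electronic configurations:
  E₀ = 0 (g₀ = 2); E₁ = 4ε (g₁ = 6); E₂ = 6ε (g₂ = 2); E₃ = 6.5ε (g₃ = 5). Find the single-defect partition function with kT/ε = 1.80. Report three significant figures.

Z = 2.86

Eᵢ/kT = 0, 2.2222, 3.3333, 3.6111.
Z = Σ gᵢe^(−Eᵢ/kT) = 2·e^(−0) + 6·e^(−2.2222) + 2·e^(−3.3333) + 5·e^(−3.6111) = 2.0000 + 0.65022 + 0.071350 + 0.13511 = 2.8567.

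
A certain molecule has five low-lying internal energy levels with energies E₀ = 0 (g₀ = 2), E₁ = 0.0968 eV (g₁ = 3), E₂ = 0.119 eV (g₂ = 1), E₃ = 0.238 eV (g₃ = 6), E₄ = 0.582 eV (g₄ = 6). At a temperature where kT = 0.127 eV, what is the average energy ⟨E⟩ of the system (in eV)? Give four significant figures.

0.09155 eV

Eᵢ/kT = 0, 0.762205, 0.937008, 1.87402, 4.58268.
Z = Σ gᵢe^(−Eᵢ/kT) = 2·e^(−0) + 3·e^(−0.762205) + 1·e^(−0.937008) + 6·e^(−1.87402) + 6·e^(−4.58268) = 2.00000 + 1.39991 + 0.391798 + 0.921032 + 0.0613647 = 4.77410.
⟨E⟩ = Σ Eᵢ gᵢe^(−Eᵢ/kT) / Z = (0·2.00000 + 0.0968·1.39991 + 0.119·0.391798 + 0.238·0.921032 + 0.582·0.0613647) / 4.77410 = 0.09155 eV.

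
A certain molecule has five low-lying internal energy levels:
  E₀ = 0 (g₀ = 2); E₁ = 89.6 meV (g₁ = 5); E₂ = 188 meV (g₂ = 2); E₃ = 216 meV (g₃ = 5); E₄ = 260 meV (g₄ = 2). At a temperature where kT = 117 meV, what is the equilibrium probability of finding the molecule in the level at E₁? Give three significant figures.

0.406

Eᵢ/kT = 0, 0.76581, 1.6068, 1.8462, 2.2222.
Z = Σ gᵢe^(−Eᵢ/kT) = 2·e^(−0) + 5·e^(−0.76581) + 2·e^(−1.6068) + 5·e^(−1.8462) + 2·e^(−2.2222) = 2.0000 + 2.3248 + 0.40106 + 0.78918 + 0.21674 = 5.7318.
P₁ = g₁ e^(−E₁/kT) / Z = 2.3248/5.7318 = 0.406.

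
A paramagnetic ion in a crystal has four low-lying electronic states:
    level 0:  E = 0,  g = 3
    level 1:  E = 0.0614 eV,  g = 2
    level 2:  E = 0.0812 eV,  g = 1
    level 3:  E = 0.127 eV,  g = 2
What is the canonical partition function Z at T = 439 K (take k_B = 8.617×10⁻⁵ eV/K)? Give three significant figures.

k_BT = 8.617×10⁻⁵ × 439 K = 0.037829 eV.
Eᵢ/kT = 0, 1.6231, 2.1465, 3.3572.
Z = Σ gᵢe^(−Eᵢ/kT) = 3·e^(−0) + 2·e^(−1.6231) + 1·e^(−2.1465) + 2·e^(−3.3572) = 3.0000 + 0.39457 + 0.11689 + 0.069665 = 3.5811.

Z = 3.58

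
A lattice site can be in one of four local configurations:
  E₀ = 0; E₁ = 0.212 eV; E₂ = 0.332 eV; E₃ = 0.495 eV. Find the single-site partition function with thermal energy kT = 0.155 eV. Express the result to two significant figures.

Z = 1.4

Eᵢ/kT = 0, 1.368, 2.142, 3.194.
Z = Σ e^(−Eᵢ/kT) = e^(−0) + e^(−1.368) + e^(−2.142) + e^(−3.194) = 1.000 + 0.2546 + 0.1174 + 0.04101 = 1.413.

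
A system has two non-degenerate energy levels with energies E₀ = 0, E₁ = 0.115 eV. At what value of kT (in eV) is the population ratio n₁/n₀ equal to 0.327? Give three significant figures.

n₁/n₀ = exp[−(E₁−E₀)/kT] = 0.327.
⇒ (E₁−E₀)/kT = ln(1/0.327) = ln(3.0581) = 1.1178.
kT = 0.115 eV / 1.1178 = 0.103 eV.

0.103 eV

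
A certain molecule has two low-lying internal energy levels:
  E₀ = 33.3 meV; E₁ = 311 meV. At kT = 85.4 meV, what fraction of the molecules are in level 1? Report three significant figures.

0.0373

Eᵢ/kT = 0.38993, 3.6417.
Z = Σ e^(−Eᵢ/kT) = e^(−0.38993) + e^(−3.6417) = 0.67710 + 0.026208 = 0.70331.
P₁ = e^(−E₁/kT) / Z = 0.026208/0.70331 = 0.0373.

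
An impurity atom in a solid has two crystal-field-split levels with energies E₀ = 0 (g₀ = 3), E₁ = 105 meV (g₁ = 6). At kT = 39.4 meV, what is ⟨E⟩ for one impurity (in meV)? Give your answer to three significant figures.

12.8 meV

Eᵢ/kT = 0, 2.6650.
Z = Σ gᵢe^(−Eᵢ/kT) = 3·e^(−0) + 6·e^(−2.6650) = 3.0000 + 0.41760 = 3.4176.
⟨E⟩ = Σ Eᵢ gᵢe^(−Eᵢ/kT) / Z = (0·3.0000 + 105·0.41760) / 3.4176 = 12.8 meV.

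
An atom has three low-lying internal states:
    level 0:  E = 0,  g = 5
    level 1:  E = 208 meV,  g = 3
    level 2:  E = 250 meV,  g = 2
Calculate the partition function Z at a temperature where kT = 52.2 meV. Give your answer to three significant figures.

Z = 5.07

Eᵢ/kT = 0, 3.9847, 4.7893.
Z = Σ gᵢe^(−Eᵢ/kT) = 5·e^(−0) + 3·e^(−3.9847) + 2·e^(−4.7893) = 5.0000 + 0.055794 + 0.016637 = 5.0724.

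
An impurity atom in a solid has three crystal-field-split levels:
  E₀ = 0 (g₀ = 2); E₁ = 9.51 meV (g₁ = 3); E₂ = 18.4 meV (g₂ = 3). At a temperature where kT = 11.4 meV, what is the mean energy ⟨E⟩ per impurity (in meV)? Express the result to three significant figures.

Eᵢ/kT = 0, 0.83421, 1.6140.
Z = Σ gᵢe^(−Eᵢ/kT) = 2·e^(−0) + 3·e^(−0.83421) + 3·e^(−1.6140) = 2.0000 + 1.3027 + 0.59727 = 3.9000.
⟨E⟩ = Σ Eᵢ gᵢe^(−Eᵢ/kT) / Z = (0·2.0000 + 9.51·1.3027 + 18.4·0.59727) / 3.9000 = 5.99 meV.

5.99 meV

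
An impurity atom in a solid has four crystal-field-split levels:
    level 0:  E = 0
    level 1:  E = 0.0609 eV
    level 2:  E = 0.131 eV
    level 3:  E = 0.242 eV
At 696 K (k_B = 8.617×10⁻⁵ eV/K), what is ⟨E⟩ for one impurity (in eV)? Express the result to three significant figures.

0.0275 eV

k_BT = 8.617×10⁻⁵ × 696 K = 0.059974 eV.
Eᵢ/kT = 0, 1.0154, 2.1843, 4.0351.
Z = Σ e^(−Eᵢ/kT) = e^(−0) + e^(−1.0154) + e^(−2.1843) + e^(−4.0351) = 1.0000 + 0.36226 + 0.11256 + 0.017684 = 1.4925.
⟨E⟩ = Σ Eᵢ e^(−Eᵢ/kT) / Z = (0·1.0000 + 0.0609·0.36226 + 0.131·0.11256 + 0.242·0.017684) / 1.4925 = 0.0275 eV.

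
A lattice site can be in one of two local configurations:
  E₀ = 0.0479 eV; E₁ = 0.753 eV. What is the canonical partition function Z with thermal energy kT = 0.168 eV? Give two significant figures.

Z = 0.76

Eᵢ/kT = 0.2851, 4.482.
Z = Σ e^(−Eᵢ/kT) = e^(−0.2851) + e^(−4.482) = 0.7519 + 0.01131 = 0.7632.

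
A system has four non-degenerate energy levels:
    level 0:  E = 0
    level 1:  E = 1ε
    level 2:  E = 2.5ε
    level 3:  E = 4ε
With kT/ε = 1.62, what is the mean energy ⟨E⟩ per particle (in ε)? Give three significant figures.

0.768 ε

Eᵢ/kT = 0, 0.61728, 1.5432, 2.4691.
Z = Σ e^(−Eᵢ/kT) = e^(−0) + e^(−0.61728) + e^(−1.5432) + e^(−2.4691) = 1.0000 + 0.53941 + 0.21370 + 0.084661 = 1.8378.
⟨E⟩ = Σ Eᵢ e^(−Eᵢ/kT) / Z = (0·1.0000 + 1·0.53941 + 2.5·0.21370 + 4·0.084661) / 1.8378 = 0.768 ε.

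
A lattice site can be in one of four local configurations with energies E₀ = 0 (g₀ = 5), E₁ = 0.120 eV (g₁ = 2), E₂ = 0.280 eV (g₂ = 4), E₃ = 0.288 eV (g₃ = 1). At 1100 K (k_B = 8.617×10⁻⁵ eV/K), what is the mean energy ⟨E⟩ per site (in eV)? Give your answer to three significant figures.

0.0240 eV

k_BT = 8.617×10⁻⁵ × 1100 K = 0.094787 eV.
Eᵢ/kT = 0, 1.2660, 2.9540, 3.0384.
Z = Σ gᵢe^(−Eᵢ/kT) = 5·e^(−0) + 2·e^(−1.2660) + 4·e^(−2.9540) + 1·e^(−3.0384) = 5.0000 + 0.56391 + 0.20852 + 0.047911 = 5.8203.
⟨E⟩ = Σ Eᵢ gᵢe^(−Eᵢ/kT) / Z = (0·5.0000 + 0.120·0.56391 + 0.280·0.20852 + 0.288·0.047911) / 5.8203 = 0.0240 eV.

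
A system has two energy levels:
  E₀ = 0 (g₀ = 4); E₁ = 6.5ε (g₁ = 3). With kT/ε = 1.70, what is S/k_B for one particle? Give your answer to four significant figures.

1.464

Eᵢ/kT = 0, 3.82353.
Z = Σ gᵢe^(−Eᵢ/kT) = 4·e^(−0) + 3·e^(−3.82353) = 4.00000 + 0.0655516 = 4.06555.
⟨E⟩ = Σ EᵢPᵢ = 0.104804 ε.
S/k_B = ln Z + ⟨E⟩/kT = ln(4.06555) + 0.104804/1.70 = 1.40255 + 0.0616494 = 1.464.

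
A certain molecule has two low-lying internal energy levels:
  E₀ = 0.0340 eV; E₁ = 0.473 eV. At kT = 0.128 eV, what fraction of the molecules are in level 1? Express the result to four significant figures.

Eᵢ/kT = 0.265625, 3.69531.
Z = Σ e^(−Eᵢ/kT) = e^(−0.265625) + e^(−3.69531) = 0.766727 + 0.0248398 = 0.791567.
P₁ = e^(−E₁/kT) / Z = 0.0248398/0.791567 = 0.03138.

0.03138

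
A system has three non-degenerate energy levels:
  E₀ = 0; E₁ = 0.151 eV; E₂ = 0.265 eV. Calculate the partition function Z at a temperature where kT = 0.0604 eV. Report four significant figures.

Z = 1.095

Eᵢ/kT = 0, 2.50000, 4.38742.
Z = Σ e^(−Eᵢ/kT) = e^(−0) + e^(−2.50000) + e^(−4.38742) = 1.00000 + 0.0820850 + 0.0124328 = 1.09452.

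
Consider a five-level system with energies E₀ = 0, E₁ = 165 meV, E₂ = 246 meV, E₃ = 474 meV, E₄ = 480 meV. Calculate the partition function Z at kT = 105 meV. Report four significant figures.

Z = 1.325

Eᵢ/kT = 0, 1.57143, 2.34286, 4.51429, 4.57143.
Z = Σ e^(−Eᵢ/kT) = e^(−0) + e^(−1.57143) + e^(−2.34286) + e^(−4.51429) + e^(−4.57143) = 1.00000 + 0.207748 + 0.0960525 + 0.0109514 + 0.0103432 = 1.32510.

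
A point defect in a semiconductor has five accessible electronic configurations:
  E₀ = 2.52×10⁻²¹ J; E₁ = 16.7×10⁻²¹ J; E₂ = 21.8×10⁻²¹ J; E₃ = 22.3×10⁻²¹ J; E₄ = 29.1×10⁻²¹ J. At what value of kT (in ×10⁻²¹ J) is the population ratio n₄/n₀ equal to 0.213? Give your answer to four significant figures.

17.19 ×10⁻²¹ J

n₄/n₀ = exp[−(E₄−E₀)/kT] = 0.213.
⇒ (E₄−E₀)/kT = ln(1/0.213) = ln(4.69484) = 1.54646.
kT = 26.58 ×10⁻²¹ J / 1.54646 = 17.19 ×10⁻²¹ J.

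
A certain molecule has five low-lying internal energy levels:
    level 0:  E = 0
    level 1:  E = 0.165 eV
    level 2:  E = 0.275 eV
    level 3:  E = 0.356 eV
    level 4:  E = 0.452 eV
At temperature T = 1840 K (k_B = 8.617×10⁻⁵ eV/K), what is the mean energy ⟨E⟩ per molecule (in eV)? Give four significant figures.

0.1008 eV

k_BT = 8.617×10⁻⁵ × 1840 K = 0.158553 eV.
Eᵢ/kT = 0, 1.04066, 1.73444, 2.24531, 2.85078.
Z = Σ e^(−Eᵢ/kT) = e^(−0) + e^(−1.04066) + e^(−1.73444) + e^(−2.24531) + e^(−2.85078) = 1.00000 + 0.353221 + 0.176499 + 0.105895 + 0.0577992 = 1.69341.
⟨E⟩ = Σ Eᵢ e^(−Eᵢ/kT) / Z = (0·1.00000 + 0.165·0.353221 + 0.275·0.176499 + 0.356·0.105895 + 0.452·0.0577992) / 1.69341 = 0.1008 eV.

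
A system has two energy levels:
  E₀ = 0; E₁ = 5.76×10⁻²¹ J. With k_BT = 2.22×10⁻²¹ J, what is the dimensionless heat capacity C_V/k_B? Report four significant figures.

0.4353

Eᵢ/kT = 0, 2.59459.
Z = Σ e^(−Eᵢ/kT) = e^(−0) + e^(−2.59459) = 1.00000 + 0.0746765 = 1.07468.
⟨E⟩ = 0.400246, ⟨E²⟩ = 2.30542.
C_V/k_B = (⟨E²⟩ − ⟨E⟩²)/(kT)² = (2.30542 − 0.160197)/4.92840 = 0.4353.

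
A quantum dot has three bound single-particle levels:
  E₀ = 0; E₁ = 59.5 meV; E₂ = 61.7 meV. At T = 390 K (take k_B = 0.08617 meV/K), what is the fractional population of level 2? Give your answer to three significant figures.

0.120

k_BT = 0.08617 × 390 K = 33.606 meV.
Eᵢ/kT = 0, 1.7705, 1.8360.
Z = Σ e^(−Eᵢ/kT) = e^(−0) + e^(−1.7705) + e^(−1.8360) = 1.0000 + 0.17025 + 0.15945 = 1.3297.
P₂ = e^(−E₂/kT) / Z = 0.15945/1.3297 = 0.120.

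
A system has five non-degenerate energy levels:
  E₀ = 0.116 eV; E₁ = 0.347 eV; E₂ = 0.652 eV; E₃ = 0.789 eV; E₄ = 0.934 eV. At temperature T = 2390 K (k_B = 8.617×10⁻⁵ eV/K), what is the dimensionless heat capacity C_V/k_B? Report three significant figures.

k_BT = 8.617×10⁻⁵ × 2390 K = 0.20595 eV.
Eᵢ/kT = 0.56324, 1.6849, 3.1658, 3.8310, 4.5351.
Z = Σ e^(−Eᵢ/kT) = e^(−0.56324) + e^(−1.6849) + e^(−3.1658) + e^(−3.8310) + e^(−4.5351) = 0.56936 + 0.18546 + 0.042180 + 0.021688 + 0.010726 = 0.82941.
⟨E⟩ = 0.22309 eV, ⟨E²⟩ = 0.085339 eV².
C_V/k_B = (⟨E²⟩ − ⟨E⟩²)/(kT)² = (0.085339 − 0.049769)/0.042415 = 0.839.

0.839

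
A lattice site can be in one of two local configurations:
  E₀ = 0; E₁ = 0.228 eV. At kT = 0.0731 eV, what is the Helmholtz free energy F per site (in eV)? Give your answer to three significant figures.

Eᵢ/kT = 0, 3.1190.
Z = Σ e^(−Eᵢ/kT) = e^(−0) + e^(−3.1190) = 1.0000 + 0.044201 = 1.0442.
F = −kT ln Z = −0.0731 × ln(1.0442) = −0.0731 × 0.043251 = -0.00316 eV.

-0.00316 eV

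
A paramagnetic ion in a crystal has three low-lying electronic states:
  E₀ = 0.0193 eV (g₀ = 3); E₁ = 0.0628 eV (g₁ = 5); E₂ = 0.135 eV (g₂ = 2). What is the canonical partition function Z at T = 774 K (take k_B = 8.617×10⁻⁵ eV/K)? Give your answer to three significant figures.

Z = 4.46

k_BT = 8.617×10⁻⁵ × 774 K = 0.066696 eV.
Eᵢ/kT = 0.28937, 0.94159, 2.0241.
Z = Σ gᵢe^(−Eᵢ/kT) = 3·e^(−0.28937) + 5·e^(−0.94159) + 2·e^(−2.0241) = 2.2462 + 1.9500 + 0.26423 = 4.4604.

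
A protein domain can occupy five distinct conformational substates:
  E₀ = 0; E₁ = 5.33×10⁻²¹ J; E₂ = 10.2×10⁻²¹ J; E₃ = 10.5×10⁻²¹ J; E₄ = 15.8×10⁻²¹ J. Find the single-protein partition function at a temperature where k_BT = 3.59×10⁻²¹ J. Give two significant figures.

Z = 1.4

Eᵢ/kT = 0, 1.485, 2.841, 2.925, 4.401.
Z = Σ e^(−Eᵢ/kT) = e^(−0) + e^(−1.485) + e^(−2.841) + e^(−2.925) + e^(−4.401) = 1.000 + 0.2265 + 0.05837 + 0.05366 + 0.01227 = 1.351.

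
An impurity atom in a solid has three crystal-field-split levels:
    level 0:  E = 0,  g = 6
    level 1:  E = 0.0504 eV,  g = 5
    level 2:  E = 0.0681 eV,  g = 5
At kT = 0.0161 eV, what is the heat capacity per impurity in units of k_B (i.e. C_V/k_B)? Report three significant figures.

Eᵢ/kT = 0, 3.1304, 4.2298.
Z = Σ gᵢe^(−Eᵢ/kT) = 6·e^(−0) + 5·e^(−3.1304) + 5·e^(−4.2298) = 6.0000 + 0.21850 + 0.072777 = 6.2913.
⟨E⟩ = 0.0025382 eV, ⟨E²⟩ = 0.00014187 eV².
C_V/k_B = (⟨E²⟩ − ⟨E⟩²)/(kT)² = (0.00014187 − 0.0000064425)/0.00025921 = 0.522.

0.522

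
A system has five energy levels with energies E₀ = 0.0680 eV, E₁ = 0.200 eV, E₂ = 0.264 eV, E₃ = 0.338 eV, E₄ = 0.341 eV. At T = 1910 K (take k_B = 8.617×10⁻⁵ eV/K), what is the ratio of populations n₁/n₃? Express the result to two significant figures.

2.3

k_BT = 8.617×10⁻⁵ × 1910 K = 0.1646 eV.
n₁/n₃ = exp[−(E₁−E₃)/kT] = exp(−(-0.138 eV)/(0.1646 eV)) = exp(0.8384) = 2.3.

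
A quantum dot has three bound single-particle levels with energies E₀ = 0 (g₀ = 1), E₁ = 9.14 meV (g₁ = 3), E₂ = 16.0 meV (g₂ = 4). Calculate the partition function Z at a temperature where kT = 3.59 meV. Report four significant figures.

Eᵢ/kT = 0, 2.54596, 4.45682.
Z = Σ gᵢe^(−Eᵢ/kT) = 1·e^(−0) + 3·e^(−2.54596) + 4·e^(−4.45682) = 1.00000 + 0.235193 + 0.0463968 = 1.28159.

Z = 1.282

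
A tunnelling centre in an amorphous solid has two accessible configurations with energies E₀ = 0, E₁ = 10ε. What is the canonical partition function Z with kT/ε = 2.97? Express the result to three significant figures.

Z = 1.03

Eᵢ/kT = 0, 3.3670.
Z = Σ e^(−Eᵢ/kT) = e^(−0) + e^(−3.3670) = 1.0000 + 0.034493 = 1.0345.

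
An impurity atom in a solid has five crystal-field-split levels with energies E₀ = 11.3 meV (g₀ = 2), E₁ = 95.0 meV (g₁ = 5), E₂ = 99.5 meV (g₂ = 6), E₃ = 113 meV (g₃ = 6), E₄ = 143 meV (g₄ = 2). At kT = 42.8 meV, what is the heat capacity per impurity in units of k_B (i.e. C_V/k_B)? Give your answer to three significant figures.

Eᵢ/kT = 0.26402, 2.2196, 2.3248, 2.6402, 3.3411.
Z = Σ gᵢe^(−Eᵢ/kT) = 2·e^(−0.26402) + 5·e^(−2.2196) + 6·e^(−2.3248) + 6·e^(−2.6402) + 2·e^(−3.3411) = 1.5359 + 0.54326 + 0.58682 + 0.42808 + 0.070796 = 3.1649.
⟨E⟩ = 58.722 meV, ⟨E²⟩ = 5631.3 meV².
C_V/k_B = (⟨E²⟩ − ⟨E⟩²)/(kT)² = (5631.3 − 3448.3)/1831.8 = 1.19.

1.19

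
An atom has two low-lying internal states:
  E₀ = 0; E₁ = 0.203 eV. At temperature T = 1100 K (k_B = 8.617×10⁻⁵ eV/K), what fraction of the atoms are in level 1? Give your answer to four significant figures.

0.1051

k_BT = 8.617×10⁻⁵ × 1100 K = 0.0947870 eV.
Eᵢ/kT = 0, 2.14164.
Z = Σ e^(−Eᵢ/kT) = e^(−0) + e^(−2.14164) = 1.00000 + 0.117462 = 1.11746.
P₁ = e^(−E₁/kT) / Z = 0.117462/1.11746 = 0.1051.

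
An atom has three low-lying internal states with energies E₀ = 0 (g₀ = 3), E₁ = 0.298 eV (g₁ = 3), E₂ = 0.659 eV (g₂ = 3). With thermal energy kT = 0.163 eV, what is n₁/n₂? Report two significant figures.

n₁/n₂ = (g₁/g₂) exp[−(E₁−E₂)/kT] = (3/3) × exp(−(-0.361 eV)/(0.163 eV)) = (3/3) × exp(2.215) = 9.2.

9.2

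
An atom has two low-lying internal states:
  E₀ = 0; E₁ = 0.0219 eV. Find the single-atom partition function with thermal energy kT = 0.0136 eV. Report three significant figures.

Eᵢ/kT = 0, 1.6103.
Z = Σ e^(−Eᵢ/kT) = e^(−0) + e^(−1.6103) = 1.0000 + 0.19983 = 1.1998.

Z = 1.20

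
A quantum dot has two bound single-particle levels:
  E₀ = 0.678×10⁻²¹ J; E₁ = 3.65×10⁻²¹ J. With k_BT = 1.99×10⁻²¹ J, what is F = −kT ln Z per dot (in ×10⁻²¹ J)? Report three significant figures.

Eᵢ/kT = 0.34070, 1.8342.
Z = Σ e^(−Eᵢ/kT) = e^(−0.34070) + e^(−1.8342) = 0.71127 + 0.15974 = 0.87101.
F = −kT ln Z = −1.99 × ln(0.87101) = −1.99 × -0.13810 = 0.275 ×10⁻²¹ J.

0.275 ×10⁻²¹ J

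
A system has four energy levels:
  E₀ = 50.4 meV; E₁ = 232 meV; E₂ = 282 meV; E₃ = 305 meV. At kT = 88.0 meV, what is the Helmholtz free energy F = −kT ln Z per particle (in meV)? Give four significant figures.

Eᵢ/kT = 0.572727, 2.63636, 3.20455, 3.46591.
Z = Σ e^(−Eᵢ/kT) = e^(−0.572727) + e^(−2.63636) + e^(−3.20455) + e^(−3.46591) = 0.563985 + 0.0716215 + 0.0405772 + 0.0312446 = 0.707428.
F = −kT ln Z = −88.0 × ln(0.707428) = −88.0 × -0.346119 = 30.46 meV.

30.46 meV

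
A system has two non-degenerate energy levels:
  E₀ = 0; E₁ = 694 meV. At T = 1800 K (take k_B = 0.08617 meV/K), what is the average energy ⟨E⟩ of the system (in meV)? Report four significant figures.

k_BT = 0.08617 × 1800 K = 155.106 meV.
Eᵢ/kT = 0, 4.47436.
Z = Σ e^(−Eᵢ/kT) = e^(−0) + e^(−4.47436) = 1.00000 + 0.0113975 = 1.01140.
⟨E⟩ = Σ Eᵢ e^(−Eᵢ/kT) / Z = (0·1.00000 + 694·0.0113975) / 1.01140 = 7.821 meV.

7.821 meV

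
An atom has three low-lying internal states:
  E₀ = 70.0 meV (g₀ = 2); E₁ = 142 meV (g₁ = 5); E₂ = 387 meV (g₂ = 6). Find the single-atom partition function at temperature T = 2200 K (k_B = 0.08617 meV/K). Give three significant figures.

Z = 4.53

k_BT = 0.08617 × 2200 K = 189.57 meV.
Eᵢ/kT = 0.36926, 0.74906, 2.0415.
Z = Σ gᵢe^(−Eᵢ/kT) = 2·e^(−0.36926) + 5·e^(−0.74906) + 6·e^(−2.0415) = 1.3825 + 2.3641 + 0.77900 = 4.5256.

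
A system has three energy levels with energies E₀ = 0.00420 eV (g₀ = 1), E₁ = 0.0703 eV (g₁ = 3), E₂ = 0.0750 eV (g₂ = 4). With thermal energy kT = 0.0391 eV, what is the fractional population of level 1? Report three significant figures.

0.251

Eᵢ/kT = 0.10742, 1.7980, 1.9182.
Z = Σ gᵢe^(−Eᵢ/kT) = 1·e^(−0.10742) + 3·e^(−1.7980) + 4·e^(−1.9182) = 0.89815 + 0.49689 + 0.58748 = 1.9825.
P₁ = g₁ e^(−E₁/kT) / Z = 0.49689/1.9825 = 0.251.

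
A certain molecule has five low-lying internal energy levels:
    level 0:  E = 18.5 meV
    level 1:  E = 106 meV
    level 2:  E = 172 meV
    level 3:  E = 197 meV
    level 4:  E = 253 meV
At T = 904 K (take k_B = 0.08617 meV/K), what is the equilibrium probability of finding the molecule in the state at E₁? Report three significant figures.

0.201

k_BT = 0.08617 × 904 K = 77.898 meV.
Eᵢ/kT = 0.23749, 1.3608, 2.2080, 2.5289, 3.2478.
Z = Σ e^(−Eᵢ/kT) = e^(−0.23749) + e^(−1.3608) + e^(−2.2080) + e^(−2.5289) + e^(−3.2478) = 0.78860 + 0.25646 + 0.10992 + 0.079747 + 0.038860 = 1.2736.
P₁ = e^(−E₁/kT) / Z = 0.25646/1.2736 = 0.201.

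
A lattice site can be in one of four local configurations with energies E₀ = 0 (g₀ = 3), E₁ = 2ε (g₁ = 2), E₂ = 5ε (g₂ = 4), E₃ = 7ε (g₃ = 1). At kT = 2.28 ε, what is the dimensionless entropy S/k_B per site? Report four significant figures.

1.892

Eᵢ/kT = 0, 0.877193, 2.19298, 3.07018.
Z = Σ gᵢe^(−Eᵢ/kT) = 3·e^(−0) + 2·e^(−0.877193) + 4·e^(−2.19298) + 1·e^(−3.07018) = 3.00000 + 0.831898 + 0.446335 + 0.0464128 = 4.32465.
⟨E⟩ = Σ EᵢPᵢ = 0.975885 ε.
S/k_B = ln Z + ⟨E⟩/kT = ln(4.32465) + 0.975885/2.28 = 1.46433 + 0.428020 = 1.892.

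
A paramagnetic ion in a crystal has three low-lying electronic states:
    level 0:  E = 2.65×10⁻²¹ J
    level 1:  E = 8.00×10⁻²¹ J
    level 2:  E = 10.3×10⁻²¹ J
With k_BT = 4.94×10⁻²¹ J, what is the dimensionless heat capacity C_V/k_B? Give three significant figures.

0.383

Eᵢ/kT = 0.53644, 1.6194, 2.0850.
Z = Σ e^(−Eᵢ/kT) = e^(−0.53644) + e^(−1.6194) + e^(−2.0850) = 0.58483 + 0.19802 + 0.12431 = 0.90716.
⟨E⟩ = 4.8661, ⟨E²⟩ = 33.035.
C_V/k_B = (⟨E²⟩ − ⟨E⟩²)/(kT)² = (33.035 − 23.679)/24.404 = 0.383.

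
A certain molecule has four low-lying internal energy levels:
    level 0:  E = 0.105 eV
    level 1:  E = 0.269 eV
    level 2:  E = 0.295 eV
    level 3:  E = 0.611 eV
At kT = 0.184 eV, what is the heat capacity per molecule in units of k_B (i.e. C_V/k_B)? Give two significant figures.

0.40

Eᵢ/kT = 0.5707, 1.462, 1.603, 3.321.
Z = Σ e^(−Eᵢ/kT) = e^(−0.5707) + e^(−1.462) + e^(−1.603) + e^(−3.321) = 0.5651 + 0.2318 + 0.2013 + 0.03612 = 1.034.
⟨E⟩ = 0.1965 eV, ⟨E²⟩ = 0.05223 eV².
C_V/k_B = (⟨E²⟩ − ⟨E⟩²)/(kT)² = (0.05223 − 0.03861)/0.03386 = 0.40.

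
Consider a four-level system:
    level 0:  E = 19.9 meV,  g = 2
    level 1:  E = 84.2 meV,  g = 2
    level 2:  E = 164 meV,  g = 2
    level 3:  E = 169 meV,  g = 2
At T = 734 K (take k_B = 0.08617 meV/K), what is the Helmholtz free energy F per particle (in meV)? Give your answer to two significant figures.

k_BT = 0.08617 × 734 K = 63.25 meV.
Eᵢ/kT = 0.3146, 1.331, 2.593, 2.672.
Z = Σ gᵢe^(−Eᵢ/kT) = 2·e^(−0.3146) + 2·e^(−1.331) + 2·e^(−2.593) + 2·e^(−2.672) = 1.460 + 0.5284 + 0.1496 + 0.1382 = 2.276.
F = −kT ln Z = −63.25 × ln(2.276) = −63.25 × 0.8224 = -52 meV.

-52 meV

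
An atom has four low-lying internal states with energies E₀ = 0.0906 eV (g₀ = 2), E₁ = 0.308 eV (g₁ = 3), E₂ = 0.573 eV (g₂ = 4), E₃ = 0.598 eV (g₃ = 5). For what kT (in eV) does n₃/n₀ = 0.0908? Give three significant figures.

n₃/n₀ = (g₃/g₀) exp[−(E₃−E₀)/kT] = 0.0908.
⇒ (E₃−E₀)/kT = ln((5/2)/0.0908) = ln(27.533) = 3.3154.
kT = 0.5074 eV / 3.3154 = 0.153 eV.

0.153 eV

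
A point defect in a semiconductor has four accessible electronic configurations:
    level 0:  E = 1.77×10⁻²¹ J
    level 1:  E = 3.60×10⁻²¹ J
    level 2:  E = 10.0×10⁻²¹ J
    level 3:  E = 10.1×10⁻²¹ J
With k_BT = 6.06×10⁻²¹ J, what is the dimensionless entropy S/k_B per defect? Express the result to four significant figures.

1.220

Eᵢ/kT = 0.292079, 0.594059, 1.65017, 1.66667.
Z = Σ e^(−Eᵢ/kT) = e^(−0.292079) + e^(−0.594059) + e^(−1.65017) + e^(−1.66667) = 0.746710 + 0.552082 + 0.192017 + 0.188875 = 1.67968.
⟨E⟩ = Σ EᵢPᵢ = 4.24901 ×10⁻²¹ J.
S/k_B = ln Z + ⟨E⟩/kT = ln(1.67968) + 4.24901/6.06 = 0.518603 + 0.701157 = 1.220.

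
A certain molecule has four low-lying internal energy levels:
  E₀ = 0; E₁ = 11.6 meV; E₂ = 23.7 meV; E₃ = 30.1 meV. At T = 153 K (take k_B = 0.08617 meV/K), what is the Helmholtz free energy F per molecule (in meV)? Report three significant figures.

k_BT = 0.08617 × 153 K = 13.184 meV.
Eᵢ/kT = 0, 0.87985, 1.7976, 2.2831.
Z = Σ e^(−Eᵢ/kT) = e^(−0) + e^(−0.87985) + e^(−1.7976) + e^(−2.2831) = 1.0000 + 0.41485 + 0.16570 + 0.10197 = 1.6825.
F = −kT ln Z = −13.184 × ln(1.6825) = −13.184 × 0.52028 = -6.86 meV.

-6.86 meV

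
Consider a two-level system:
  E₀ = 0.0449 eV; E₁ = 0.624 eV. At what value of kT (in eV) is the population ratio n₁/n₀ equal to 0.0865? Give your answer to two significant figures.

n₁/n₀ = exp[−(E₁−E₀)/kT] = 0.0865.
⇒ (E₁−E₀)/kT = ln(1/0.0865) = ln(11.56) = 2.448.
kT = 0.5791 eV / 2.448 = 0.24 eV.

0.24 eV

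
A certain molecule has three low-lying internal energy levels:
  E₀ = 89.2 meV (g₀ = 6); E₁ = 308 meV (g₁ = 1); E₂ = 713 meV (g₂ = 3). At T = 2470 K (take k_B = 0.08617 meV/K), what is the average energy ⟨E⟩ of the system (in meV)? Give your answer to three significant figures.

k_BT = 0.08617 × 2470 K = 212.84 meV.
Eᵢ/kT = 0.41909, 1.4471, 3.3499.
Z = Σ gᵢe^(−Eᵢ/kT) = 6·e^(−0.41909) + 1·e^(−1.4471) + 3·e^(−3.3499) = 3.9459 + 0.23525 + 0.10526 = 4.2864.
⟨E⟩ = Σ Eᵢ gᵢe^(−Eᵢ/kT) / Z = (89.2·3.9459 + 308·0.23525 + 713·0.10526) / 4.2864 = 117 meV.

117 meV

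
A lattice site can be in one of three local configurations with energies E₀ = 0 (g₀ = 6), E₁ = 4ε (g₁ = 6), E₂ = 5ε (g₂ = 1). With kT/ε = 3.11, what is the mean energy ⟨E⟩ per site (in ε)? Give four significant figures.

Eᵢ/kT = 0, 1.28617, 1.60772.
Z = Σ gᵢe^(−Eᵢ/kT) = 6·e^(−0) + 6·e^(−1.28617) + 1·e^(−1.60772) = 6.00000 + 1.65796 + 0.200344 = 7.85830.
⟨E⟩ = Σ Eᵢ gᵢe^(−Eᵢ/kT) / Z = (0·6.00000 + 4·1.65796 + 5·0.200344) / 7.85830 = 0.9714 ε.

0.9714 ε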